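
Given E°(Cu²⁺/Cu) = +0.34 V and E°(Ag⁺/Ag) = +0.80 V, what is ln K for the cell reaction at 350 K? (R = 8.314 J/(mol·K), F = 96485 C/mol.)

E°_cell = +0.80 − (+0.34) = 0.46 V, with n = 2 electrons transferred.
At equilibrium E = 0, so the Nernst equation gives ln K = nFE°/RT = (2)(96485)(0.46)/((8.314)(350)) = 30.50.

ln K = 30.5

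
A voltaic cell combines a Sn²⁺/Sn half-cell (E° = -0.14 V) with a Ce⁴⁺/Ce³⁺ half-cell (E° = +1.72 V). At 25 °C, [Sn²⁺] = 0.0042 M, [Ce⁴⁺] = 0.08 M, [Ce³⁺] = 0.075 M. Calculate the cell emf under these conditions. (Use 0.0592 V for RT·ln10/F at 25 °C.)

1.93 V

The Ce⁴⁺/Ce³⁺ couple has the higher reduction potential and acts as the cathode, so E°_cell = +1.72 − (-0.14) = 1.86 V.
Balancing electrons gives n = 2; the reaction quotient is Q = [Sn²⁺]·[Ce³⁺]^2/[Ce⁴⁺]^2 = 0.00369.
At 25 °C, E = E° − (0.0592/n) log Q = 1.86 − (0.0592/2)(-2.433) = 1.860 + 0.072 = 1.932 V.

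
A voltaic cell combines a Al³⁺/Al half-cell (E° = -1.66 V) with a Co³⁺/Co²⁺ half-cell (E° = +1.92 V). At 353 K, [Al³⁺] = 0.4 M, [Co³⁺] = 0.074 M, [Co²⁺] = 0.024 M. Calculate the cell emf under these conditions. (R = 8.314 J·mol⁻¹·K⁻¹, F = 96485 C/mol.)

3.62 V

The Co³⁺/Co²⁺ couple has the higher reduction potential and acts as the cathode, so E°_cell = +1.92 − (-1.66) = 3.58 V.
Balancing electrons gives n = 3; the reaction quotient is Q = [Al³⁺]·[Co²⁺]^3/[Co³⁺]^3 = 0.0136.
E = E° − (RT/nF) ln Q = 3.58 − (8.314×353)/(3×96485) × (-4.294) = 3.580 + 0.044 = 3.624 V.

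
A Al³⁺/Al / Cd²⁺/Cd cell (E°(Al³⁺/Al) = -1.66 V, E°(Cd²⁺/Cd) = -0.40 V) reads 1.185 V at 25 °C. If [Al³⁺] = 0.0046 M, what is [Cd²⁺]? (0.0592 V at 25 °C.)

From the Nernst equation, log Q = n(E° − E)/0.0592 = 6(1.26 − 1.185)/0.0592 = 7.601, so Q = 3.99 × 10^7.
With Q = [Al³⁺]^2/[Cd²⁺]^3 and the known concentrations, [Cd²⁺]^3 in the denominator gives [Cd²⁺] = 8.1 × 10^-5 M.

8.1 × 10^-5 M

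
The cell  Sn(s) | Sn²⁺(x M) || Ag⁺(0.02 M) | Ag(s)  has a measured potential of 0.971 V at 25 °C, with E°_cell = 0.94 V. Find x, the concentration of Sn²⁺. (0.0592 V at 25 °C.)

3.6 × 10^-5 M

From the Nernst equation, log Q = n(E° − E)/0.0592 = 2(0.94 − 0.971)/0.0592 = -1.047, so Q = 0.0897.
With Q = [Sn²⁺]/[Ag⁺]^2 and the known concentrations, [Sn²⁺] in the numerator gives [Sn²⁺] = 3.6 × 10^-5 M.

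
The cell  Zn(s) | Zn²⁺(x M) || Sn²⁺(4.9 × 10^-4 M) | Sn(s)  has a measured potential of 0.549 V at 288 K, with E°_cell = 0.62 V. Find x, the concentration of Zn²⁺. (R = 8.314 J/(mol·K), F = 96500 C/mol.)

0.15 M

From the Nernst equation, ln Q = nF(E° − E)/RT = 2×96500×(0.62 − 0.549)/(8.314×288) = 5.723, so Q = 306.
With Q = [Zn²⁺]/[Sn²⁺] and the known concentrations, [Zn²⁺] in the numerator gives [Zn²⁺] = 0.15 M.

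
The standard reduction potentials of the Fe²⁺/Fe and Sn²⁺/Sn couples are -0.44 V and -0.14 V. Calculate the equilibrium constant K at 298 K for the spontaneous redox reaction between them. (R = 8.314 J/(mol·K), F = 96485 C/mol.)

E°_cell = -0.14 − (-0.44) = 0.30 V, with n = 2 electrons transferred.
At equilibrium E = 0, so the Nernst equation gives ln K = nFE°/RT = (2)(96485)(0.30)/((8.314)(298)) = 23.37.
K = e^23.37 = 1.4 × 10^10.

1.4 × 10^10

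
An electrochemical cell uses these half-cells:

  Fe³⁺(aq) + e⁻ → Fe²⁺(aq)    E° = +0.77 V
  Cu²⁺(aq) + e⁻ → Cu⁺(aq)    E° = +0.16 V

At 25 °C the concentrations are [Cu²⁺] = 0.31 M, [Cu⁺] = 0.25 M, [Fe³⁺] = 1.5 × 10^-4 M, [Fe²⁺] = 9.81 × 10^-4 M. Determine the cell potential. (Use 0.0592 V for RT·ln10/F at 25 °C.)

0.556 V

The Fe³⁺/Fe²⁺ couple has the higher reduction potential and acts as the cathode, so E°_cell = +0.77 − (+0.16) = 0.61 V.
Balancing electrons gives n = 1; the reaction quotient is Q = [Cu²⁺]·[Fe²⁺]/([Cu⁺]·[Fe³⁺]) = 8.11.
At 25 °C, E = E° − (0.0592/n) log Q = 0.61 − (0.0592/1)(0.909) = 0.610 − 0.054 = 0.556 V.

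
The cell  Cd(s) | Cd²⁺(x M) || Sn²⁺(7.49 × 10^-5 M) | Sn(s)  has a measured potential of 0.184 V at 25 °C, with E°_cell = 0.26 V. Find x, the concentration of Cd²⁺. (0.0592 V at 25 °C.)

From the Nernst equation, log Q = n(E° − E)/0.0592 = 2(0.26 − 0.184)/0.0592 = 2.568, so Q = 369.
With Q = [Cd²⁺]/[Sn²⁺] and the known concentrations, [Cd²⁺] in the numerator gives [Cd²⁺] = 0.028 M.

0.028 M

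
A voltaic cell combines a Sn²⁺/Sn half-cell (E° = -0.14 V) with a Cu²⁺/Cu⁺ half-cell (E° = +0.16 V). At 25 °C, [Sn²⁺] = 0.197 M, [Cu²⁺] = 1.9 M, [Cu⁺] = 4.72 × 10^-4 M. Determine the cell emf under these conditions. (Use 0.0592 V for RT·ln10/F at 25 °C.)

0.534 V

The Cu²⁺/Cu⁺ couple has the higher reduction potential and acts as the cathode, so E°_cell = +0.16 − (-0.14) = 0.30 V.
Balancing electrons gives n = 2; the reaction quotient is Q = [Sn²⁺]·[Cu⁺]^2/[Cu²⁺]^2 = 1.22 × 10^-8.
At 25 °C, E = E° − (0.0592/n) log Q = 0.30 − (0.0592/2)(-7.915) = 0.300 + 0.234 = 0.534 V.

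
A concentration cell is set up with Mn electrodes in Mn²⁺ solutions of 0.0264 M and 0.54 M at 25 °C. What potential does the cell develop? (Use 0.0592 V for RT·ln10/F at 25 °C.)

0.039 V

Both half-cells are Mn²⁺/Mn, so E°_cell = 0. The concentrated side is the cathode; the cell reaction moves Mn²⁺ from high to low concentration with n = 2.
Q = [Mn²⁺]_dilute/[Mn²⁺]_conc = 0.0264/0.54 = 0.0489.
E = 0 − (0.0592/2) log Q = −(0.0592/2)(-1.311) = 0.0388 V.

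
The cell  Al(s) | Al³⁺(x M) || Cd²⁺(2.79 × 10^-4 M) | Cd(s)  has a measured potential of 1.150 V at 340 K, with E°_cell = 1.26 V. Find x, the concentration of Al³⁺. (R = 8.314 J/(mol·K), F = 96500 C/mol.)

0.36 M

From the Nernst equation, ln Q = nF(E° − E)/RT = 6×96500×(1.26 − 1.150)/(8.314×340) = 22.531, so Q = 6.1 × 10^9.
With Q = [Al³⁺]^2/[Cd²⁺]^3 and the known concentrations, [Al³⁺]^2 in the numerator gives [Al³⁺] = 0.36 M.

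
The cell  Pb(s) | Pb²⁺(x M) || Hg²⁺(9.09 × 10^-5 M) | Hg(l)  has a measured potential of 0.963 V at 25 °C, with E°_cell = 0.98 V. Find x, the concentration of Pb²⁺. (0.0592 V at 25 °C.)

3.4 × 10^-4 M

From the Nernst equation, log Q = n(E° − E)/0.0592 = 2(0.98 − 0.963)/0.0592 = 0.574, so Q = 3.75.
With Q = [Pb²⁺]/[Hg²⁺] and the known concentrations, [Pb²⁺] in the numerator gives [Pb²⁺] = 3.4 × 10^-4 M.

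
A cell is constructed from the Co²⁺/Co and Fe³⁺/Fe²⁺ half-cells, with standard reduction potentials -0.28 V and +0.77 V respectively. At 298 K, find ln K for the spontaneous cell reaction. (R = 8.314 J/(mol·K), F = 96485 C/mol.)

ln K = 81.8

E°_cell = +0.77 − (-0.28) = 1.05 V, with n = 2 electrons transferred.
At equilibrium E = 0, so the Nernst equation gives ln K = nFE°/RT = (2)(96485)(1.05)/((8.314)(298)) = 81.78.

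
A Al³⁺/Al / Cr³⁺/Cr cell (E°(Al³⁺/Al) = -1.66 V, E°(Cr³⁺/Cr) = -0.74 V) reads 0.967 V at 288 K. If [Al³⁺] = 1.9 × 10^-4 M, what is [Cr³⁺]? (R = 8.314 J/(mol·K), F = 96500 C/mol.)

0.056 M

From the Nernst equation, ln Q = nF(E° − E)/RT = 3×96500×(0.92 − 0.967)/(8.314×288) = -5.683, so Q = 0.00340.
With Q = [Al³⁺]/[Cr³⁺] and the known concentrations, [Cr³⁺] in the denominator gives [Cr³⁺] = 0.056 M.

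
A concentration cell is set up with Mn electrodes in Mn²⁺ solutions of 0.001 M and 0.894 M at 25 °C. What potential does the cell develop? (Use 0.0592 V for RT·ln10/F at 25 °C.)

0.087 V

Both half-cells are Mn²⁺/Mn, so E°_cell = 0. The concentrated side is the cathode; the cell reaction moves Mn²⁺ from high to low concentration with n = 2.
Q = [Mn²⁺]_dilute/[Mn²⁺]_conc = 0.001/0.894 = 0.00112.
E = 0 − (0.0592/2) log Q = −(0.0592/2)(-2.951) = 0.0873 V.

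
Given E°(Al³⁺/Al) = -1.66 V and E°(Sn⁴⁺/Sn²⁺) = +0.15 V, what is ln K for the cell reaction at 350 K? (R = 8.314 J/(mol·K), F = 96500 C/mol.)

E°_cell = +0.15 − (-1.66) = 1.81 V, with n = 6 electrons transferred.
At equilibrium E = 0, so the Nernst equation gives ln K = nFE°/RT = (6)(96500)(1.81)/((8.314)(350)) = 360.15.

ln K = 360.1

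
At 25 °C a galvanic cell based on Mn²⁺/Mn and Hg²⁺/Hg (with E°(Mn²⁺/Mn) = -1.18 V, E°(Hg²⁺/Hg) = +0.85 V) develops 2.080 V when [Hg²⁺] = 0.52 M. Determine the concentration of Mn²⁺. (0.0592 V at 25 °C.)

0.011 M

From the Nernst equation, log Q = n(E° − E)/0.0592 = 2(2.03 − 2.080)/0.0592 = -1.689, so Q = 0.0205.
With Q = [Mn²⁺]/[Hg²⁺] and the known concentrations, [Mn²⁺] in the numerator gives [Mn²⁺] = 0.011 M.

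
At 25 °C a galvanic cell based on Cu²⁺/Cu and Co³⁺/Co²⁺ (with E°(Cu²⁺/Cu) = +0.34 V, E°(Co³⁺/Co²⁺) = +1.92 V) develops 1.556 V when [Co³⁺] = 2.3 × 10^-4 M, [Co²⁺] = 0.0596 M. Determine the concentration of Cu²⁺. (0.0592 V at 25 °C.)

From the Nernst equation, log Q = n(E° − E)/0.0592 = 2(1.58 − 1.556)/0.0592 = 0.811, so Q = 6.47.
With Q = [Cu²⁺]·[Co²⁺]^2/[Co³⁺]^2 and the known concentrations, [Cu²⁺] in the numerator gives [Cu²⁺] = 9.6 × 10^-5 M.

9.6 × 10^-5 M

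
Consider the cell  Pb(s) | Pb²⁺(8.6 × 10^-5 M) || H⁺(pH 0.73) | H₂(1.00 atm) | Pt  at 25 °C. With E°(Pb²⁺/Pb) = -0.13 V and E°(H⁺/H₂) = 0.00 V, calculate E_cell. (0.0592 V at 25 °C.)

0.21 V

The hydrogen couple is the cathode, so E°_cell = 0.13 V; n = 2.
[H⁺] = 10^(−0.73) = 0.19 M, and Q = [Pb²⁺]·P(H₂) / [H⁺]^2 = 0.00248.
E = E° − (0.0592/2) log Q = 0.13 − (0.0592/2)(-2.606) = 0.207 V.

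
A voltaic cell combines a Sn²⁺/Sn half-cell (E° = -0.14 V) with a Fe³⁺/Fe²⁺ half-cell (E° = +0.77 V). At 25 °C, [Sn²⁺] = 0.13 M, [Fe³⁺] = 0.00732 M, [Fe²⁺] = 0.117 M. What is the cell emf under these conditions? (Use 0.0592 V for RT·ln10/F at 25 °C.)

0.865 V

The Fe³⁺/Fe²⁺ couple has the higher reduction potential and acts as the cathode, so E°_cell = +0.77 − (-0.14) = 0.91 V.
Balancing electrons gives n = 2; the reaction quotient is Q = [Sn²⁺]·[Fe²⁺]^2/[Fe³⁺]^2 = 33.2.
At 25 °C, E = E° − (0.0592/n) log Q = 0.91 − (0.0592/2)(1.521) = 0.910 − 0.045 = 0.865 V.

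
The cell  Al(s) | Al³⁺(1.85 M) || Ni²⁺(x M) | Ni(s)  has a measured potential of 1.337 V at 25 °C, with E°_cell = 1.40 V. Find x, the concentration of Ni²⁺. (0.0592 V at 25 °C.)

From the Nernst equation, log Q = n(E° − E)/0.0592 = 6(1.40 − 1.337)/0.0592 = 6.385, so Q = 2.43 × 10^6.
With Q = [Al³⁺]^2/[Ni²⁺]^3 and the known concentrations, [Ni²⁺]^3 in the denominator gives [Ni²⁺] = 0.011 M.

0.011 M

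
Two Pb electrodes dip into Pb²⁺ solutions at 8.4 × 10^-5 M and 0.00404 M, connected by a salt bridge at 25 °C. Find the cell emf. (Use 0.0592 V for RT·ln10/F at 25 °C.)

Both half-cells are Pb²⁺/Pb, so E°_cell = 0. The concentrated side is the cathode; the cell reaction moves Pb²⁺ from high to low concentration with n = 2.
Q = [Pb²⁺]_dilute/[Pb²⁺]_conc = 8.4 × 10^-5/0.00404 = 0.0208.
E = 0 − (0.0592/2) log Q = −(0.0592/2)(-1.682) = 0.0498 V.

0.050 V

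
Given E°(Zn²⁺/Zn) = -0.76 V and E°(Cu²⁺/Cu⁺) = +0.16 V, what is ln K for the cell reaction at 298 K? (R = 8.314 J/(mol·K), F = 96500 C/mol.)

ln K = 71.7

E°_cell = +0.16 − (-0.76) = 0.92 V, with n = 2 electrons transferred.
At equilibrium E = 0, so the Nernst equation gives ln K = nFE°/RT = (2)(96500)(0.92)/((8.314)(298)) = 71.67.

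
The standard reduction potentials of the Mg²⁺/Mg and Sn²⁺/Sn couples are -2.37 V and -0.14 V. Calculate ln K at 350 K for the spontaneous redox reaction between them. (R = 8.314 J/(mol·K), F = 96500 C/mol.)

ln K = 147.9

E°_cell = -0.14 − (-2.37) = 2.23 V, with n = 2 electrons transferred.
At equilibrium E = 0, so the Nernst equation gives ln K = nFE°/RT = (2)(96500)(2.23)/((8.314)(350)) = 147.91.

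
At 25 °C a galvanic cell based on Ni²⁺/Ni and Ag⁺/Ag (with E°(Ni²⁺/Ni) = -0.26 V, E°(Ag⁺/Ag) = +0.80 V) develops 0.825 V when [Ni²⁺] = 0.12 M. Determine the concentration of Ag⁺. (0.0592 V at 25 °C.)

From the Nernst equation, log Q = n(E° − E)/0.0592 = 2(1.06 − 0.825)/0.0592 = 7.939, so Q = 8.69 × 10^7.
With Q = [Ni²⁺]/[Ag⁺]^2 and the known concentrations, [Ag⁺]^2 in the denominator gives [Ag⁺] = 3.7 × 10^-5 M.

3.7 × 10^-5 M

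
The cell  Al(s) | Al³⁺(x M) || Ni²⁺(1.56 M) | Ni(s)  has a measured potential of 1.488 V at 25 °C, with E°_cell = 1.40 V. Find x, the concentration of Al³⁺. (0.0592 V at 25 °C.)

From the Nernst equation, log Q = n(E° − E)/0.0592 = 6(1.40 − 1.488)/0.0592 = -8.919, so Q = 1.21 × 10^-9.
With Q = [Al³⁺]^2/[Ni²⁺]^3 and the known concentrations, [Al³⁺]^2 in the numerator gives [Al³⁺] = 6.8 × 10^-5 M.

6.8 × 10^-5 M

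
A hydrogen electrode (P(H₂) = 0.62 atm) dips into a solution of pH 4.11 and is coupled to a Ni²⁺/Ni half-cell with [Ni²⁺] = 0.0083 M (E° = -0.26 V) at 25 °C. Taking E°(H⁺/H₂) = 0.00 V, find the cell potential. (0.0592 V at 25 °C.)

0.084 V

The hydrogen couple is the cathode, so E°_cell = 0.26 V; n = 2.
[H⁺] = 10^(−4.11) = 7.8 × 10^-5 M, and Q = [Ni²⁺]·P(H₂) / [H⁺]^2 = 8.54 × 10^5.
E = E° − (0.0592/2) log Q = 0.26 − (0.0592/2)(5.931) = 0.084 V.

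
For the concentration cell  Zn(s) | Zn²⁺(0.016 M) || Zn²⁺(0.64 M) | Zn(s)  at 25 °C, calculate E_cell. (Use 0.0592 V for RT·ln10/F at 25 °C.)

0.047 V

Both half-cells are Zn²⁺/Zn, so E°_cell = 0. The concentrated side is the cathode; the cell reaction moves Zn²⁺ from high to low concentration with n = 2.
Q = [Zn²⁺]_dilute/[Zn²⁺]_conc = 0.016/0.64 = 0.0250.
E = 0 − (0.0592/2) log Q = −(0.0592/2)(-1.602) = 0.0474 V.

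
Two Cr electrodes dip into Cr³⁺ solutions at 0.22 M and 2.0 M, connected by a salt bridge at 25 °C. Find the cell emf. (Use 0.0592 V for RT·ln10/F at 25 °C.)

0.019 V

Both half-cells are Cr³⁺/Cr, so E°_cell = 0. The concentrated side is the cathode; the cell reaction moves Cr³⁺ from high to low concentration with n = 3.
Q = [Cr³⁺]_dilute/[Cr³⁺]_conc = 0.22/2.0 = 0.110.
E = 0 − (0.0592/3) log Q = −(0.0592/3)(-0.959) = 0.0189 V.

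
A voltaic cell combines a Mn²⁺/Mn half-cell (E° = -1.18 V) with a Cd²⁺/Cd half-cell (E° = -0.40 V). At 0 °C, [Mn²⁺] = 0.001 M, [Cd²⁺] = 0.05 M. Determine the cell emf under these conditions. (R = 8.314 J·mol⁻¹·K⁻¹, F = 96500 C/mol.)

0.826 V

The Cd²⁺/Cd couple has the higher reduction potential and acts as the cathode, so E°_cell = -0.40 − (-1.18) = 0.78 V.
Balancing electrons gives n = 2; the reaction quotient is Q = [Mn²⁺]/[Cd²⁺] = 0.0200.
E = E° − (RT/nF) ln Q = 0.78 − (8.314×273)/(2×96500) × (-3.912) = 0.780 + 0.046 = 0.826 V.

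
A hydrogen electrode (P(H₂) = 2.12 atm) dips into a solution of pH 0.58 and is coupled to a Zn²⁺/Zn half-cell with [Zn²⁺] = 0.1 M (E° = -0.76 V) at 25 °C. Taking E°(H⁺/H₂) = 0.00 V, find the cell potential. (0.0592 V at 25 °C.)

The hydrogen couple is the cathode, so E°_cell = 0.76 V; n = 2.
[H⁺] = 10^(−0.58) = 0.26 M, and Q = [Zn²⁺]·P(H₂) / [H⁺]^2 = 3.06.
E = E° − (0.0592/2) log Q = 0.76 − (0.0592/2)(0.486) = 0.746 V.

0.75 V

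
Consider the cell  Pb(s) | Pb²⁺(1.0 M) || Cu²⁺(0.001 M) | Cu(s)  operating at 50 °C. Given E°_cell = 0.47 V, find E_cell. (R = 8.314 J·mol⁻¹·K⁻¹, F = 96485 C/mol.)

0.374 V

Balancing electrons gives n = 2; the reaction quotient is Q = [Pb²⁺]/[Cu²⁺] = 1000.
E = E° − (RT/nF) ln Q = 0.47 − (8.314×323)/(2×96485) × (6.908) = 0.470 − 0.096 = 0.374 V.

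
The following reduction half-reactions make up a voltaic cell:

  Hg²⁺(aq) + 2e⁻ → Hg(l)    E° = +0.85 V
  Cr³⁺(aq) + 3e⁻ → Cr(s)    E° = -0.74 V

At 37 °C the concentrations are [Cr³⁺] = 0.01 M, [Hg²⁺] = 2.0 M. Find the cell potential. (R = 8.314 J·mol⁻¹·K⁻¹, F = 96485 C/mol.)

The Hg²⁺/Hg couple has the higher reduction potential and acts as the cathode, so E°_cell = +0.85 − (-0.74) = 1.59 V.
Balancing electrons gives n = 6; the reaction quotient is Q = [Cr³⁺]^2/[Hg²⁺]^3 = 1.25 × 10^-5.
E = E° − (RT/nF) ln Q = 1.59 − (8.314×310)/(6×96485) × (-11.290) = 1.590 + 0.050 = 1.640 V.

1.64 V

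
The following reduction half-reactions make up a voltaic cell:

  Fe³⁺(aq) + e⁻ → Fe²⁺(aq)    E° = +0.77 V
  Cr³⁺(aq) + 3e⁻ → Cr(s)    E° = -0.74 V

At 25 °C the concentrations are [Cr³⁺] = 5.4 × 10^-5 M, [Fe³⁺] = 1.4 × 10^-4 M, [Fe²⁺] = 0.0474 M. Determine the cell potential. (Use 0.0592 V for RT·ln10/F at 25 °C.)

1.44 V

The Fe³⁺/Fe²⁺ couple has the higher reduction potential and acts as the cathode, so E°_cell = +0.77 − (-0.74) = 1.51 V.
Balancing electrons gives n = 3; the reaction quotient is Q = [Cr³⁺]·[Fe²⁺]^3/[Fe³⁺]^3 = 2100.
At 25 °C, E = E° − (0.0592/n) log Q = 1.51 − (0.0592/3)(3.321) = 1.510 − 0.066 = 1.444 V.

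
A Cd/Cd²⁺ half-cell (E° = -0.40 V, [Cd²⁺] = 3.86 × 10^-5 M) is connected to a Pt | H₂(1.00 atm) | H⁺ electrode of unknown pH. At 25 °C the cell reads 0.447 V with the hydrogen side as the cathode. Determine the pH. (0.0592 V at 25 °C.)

E°_cell = 0.40 V and n = 2.
log Q = n(E° − E)/0.0592 = 2×(0.40 − 0.447)/0.0592 = -1.588.
With Q = [Cd²⁺]·P(H₂) / [H⁺]^2, solving for [H⁺] gives log[H⁺] = -1.413, so pH = 1.41.

pH = 1.41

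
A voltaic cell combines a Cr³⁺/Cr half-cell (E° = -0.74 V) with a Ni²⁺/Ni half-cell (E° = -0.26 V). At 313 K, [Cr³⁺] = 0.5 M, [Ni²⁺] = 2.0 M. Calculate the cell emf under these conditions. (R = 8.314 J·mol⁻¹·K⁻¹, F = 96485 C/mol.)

0.496 V

The Ni²⁺/Ni couple has the higher reduction potential and acts as the cathode, so E°_cell = -0.26 − (-0.74) = 0.48 V.
Balancing electrons gives n = 6; the reaction quotient is Q = [Cr³⁺]^2/[Ni²⁺]^3 = 0.0312.
E = E° − (RT/nF) ln Q = 0.48 − (8.314×313)/(6×96485) × (-3.466) = 0.480 + 0.016 = 0.496 V.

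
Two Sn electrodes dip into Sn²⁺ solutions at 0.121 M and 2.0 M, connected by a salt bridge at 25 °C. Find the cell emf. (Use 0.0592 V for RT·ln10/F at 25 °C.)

Both half-cells are Sn²⁺/Sn, so E°_cell = 0. The concentrated side is the cathode; the cell reaction moves Sn²⁺ from high to low concentration with n = 2.
Q = [Sn²⁺]_dilute/[Sn²⁺]_conc = 0.121/2.0 = 0.0605.
E = 0 − (0.0592/2) log Q = −(0.0592/2)(-1.218) = 0.0361 V.

0.036 V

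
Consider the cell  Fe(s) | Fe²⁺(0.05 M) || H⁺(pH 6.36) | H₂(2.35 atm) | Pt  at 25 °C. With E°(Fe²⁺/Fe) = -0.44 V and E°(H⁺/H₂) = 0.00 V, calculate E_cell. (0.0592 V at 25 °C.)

The hydrogen couple is the cathode, so E°_cell = 0.44 V; n = 2.
[H⁺] = 10^(−6.36) = 4.4 × 10^-7 M, and Q = [Fe²⁺]·P(H₂) / [H⁺]^2 = 6.17 × 10^11.
E = E° − (0.0592/2) log Q = 0.44 − (0.0592/2)(11.790) = 0.091 V.

0.091 V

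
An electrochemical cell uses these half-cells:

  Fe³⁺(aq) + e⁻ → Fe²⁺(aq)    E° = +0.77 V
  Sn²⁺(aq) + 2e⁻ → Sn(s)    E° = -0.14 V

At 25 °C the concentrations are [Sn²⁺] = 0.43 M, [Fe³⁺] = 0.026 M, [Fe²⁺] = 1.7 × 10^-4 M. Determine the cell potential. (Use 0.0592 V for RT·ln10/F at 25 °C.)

1.05 V

The Fe³⁺/Fe²⁺ couple has the higher reduction potential and acts as the cathode, so E°_cell = +0.77 − (-0.14) = 0.91 V.
Balancing electrons gives n = 2; the reaction quotient is Q = [Sn²⁺]·[Fe²⁺]^2/[Fe³⁺]^2 = 1.84 × 10^-5.
At 25 °C, E = E° − (0.0592/n) log Q = 0.91 − (0.0592/2)(-4.736) = 0.910 + 0.140 = 1.050 V.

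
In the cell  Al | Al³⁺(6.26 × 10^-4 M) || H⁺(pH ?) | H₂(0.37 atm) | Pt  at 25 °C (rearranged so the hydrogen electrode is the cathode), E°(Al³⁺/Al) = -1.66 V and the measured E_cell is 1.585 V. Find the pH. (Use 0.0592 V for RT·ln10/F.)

E°_cell = 1.66 V and n = 6.
log Q = n(E° − E)/0.0592 = 6×(1.66 − 1.585)/0.0592 = 7.601.
With Q = [Al³⁺]^2·P(H₂)^3 / [H⁺]^6, solving for [H⁺] gives log[H⁺] = -2.551, so pH = 2.55.

pH = 2.55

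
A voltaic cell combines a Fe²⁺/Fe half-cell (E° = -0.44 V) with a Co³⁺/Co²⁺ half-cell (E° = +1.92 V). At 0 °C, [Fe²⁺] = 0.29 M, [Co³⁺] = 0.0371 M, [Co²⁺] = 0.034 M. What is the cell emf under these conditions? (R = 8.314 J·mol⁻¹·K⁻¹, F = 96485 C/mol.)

2.38 V

The Co³⁺/Co²⁺ couple has the higher reduction potential and acts as the cathode, so E°_cell = +1.92 − (-0.44) = 2.36 V.
Balancing electrons gives n = 2; the reaction quotient is Q = [Fe²⁺]·[Co²⁺]^2/[Co³⁺]^2 = 0.244.
E = E° − (RT/nF) ln Q = 2.36 − (8.314×273)/(2×96485) × (-1.412) = 2.360 + 0.017 = 2.377 V.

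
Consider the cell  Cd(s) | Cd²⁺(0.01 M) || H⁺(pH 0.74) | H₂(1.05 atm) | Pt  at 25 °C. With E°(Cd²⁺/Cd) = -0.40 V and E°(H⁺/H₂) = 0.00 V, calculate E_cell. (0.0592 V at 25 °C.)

0.41 V

The hydrogen couple is the cathode, so E°_cell = 0.40 V; n = 2.
[H⁺] = 10^(−0.74) = 0.18 M, and Q = [Cd²⁺]·P(H₂) / [H⁺]^2 = 0.317.
E = E° − (0.0592/2) log Q = 0.40 − (0.0592/2)(-0.499) = 0.415 V.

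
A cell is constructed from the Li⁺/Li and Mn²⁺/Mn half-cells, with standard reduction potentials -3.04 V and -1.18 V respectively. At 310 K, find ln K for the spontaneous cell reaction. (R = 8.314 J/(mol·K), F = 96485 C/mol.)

E°_cell = -1.18 − (-3.04) = 1.86 V, with n = 2 electrons transferred.
At equilibrium E = 0, so the Nernst equation gives ln K = nFE°/RT = (2)(96485)(1.86)/((8.314)(310)) = 139.26.

ln K = 139.3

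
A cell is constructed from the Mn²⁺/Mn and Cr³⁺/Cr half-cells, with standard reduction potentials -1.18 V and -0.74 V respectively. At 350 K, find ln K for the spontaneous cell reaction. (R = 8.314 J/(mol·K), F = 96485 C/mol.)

E°_cell = -0.74 − (-1.18) = 0.44 V, with n = 6 electrons transferred.
At equilibrium E = 0, so the Nernst equation gives ln K = nFE°/RT = (6)(96485)(0.44)/((8.314)(350)) = 87.54.

ln K = 87.5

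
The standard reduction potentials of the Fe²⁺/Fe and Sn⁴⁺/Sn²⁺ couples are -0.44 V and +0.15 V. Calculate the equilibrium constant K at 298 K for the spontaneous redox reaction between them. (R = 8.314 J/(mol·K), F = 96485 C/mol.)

9.1 × 10^19

E°_cell = +0.15 − (-0.44) = 0.59 V, with n = 2 electrons transferred.
At equilibrium E = 0, so the Nernst equation gives ln K = nFE°/RT = (2)(96485)(0.59)/((8.314)(298)) = 45.95.
K = e^45.95 = 9.1 × 10^19.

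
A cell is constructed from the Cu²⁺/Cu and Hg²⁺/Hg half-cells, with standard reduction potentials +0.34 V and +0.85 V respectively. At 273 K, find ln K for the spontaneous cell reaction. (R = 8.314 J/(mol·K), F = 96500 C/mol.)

E°_cell = +0.85 − (+0.34) = 0.51 V, with n = 2 electrons transferred.
At equilibrium E = 0, so the Nernst equation gives ln K = nFE°/RT = (2)(96500)(0.51)/((8.314)(273)) = 43.37.

ln K = 43.4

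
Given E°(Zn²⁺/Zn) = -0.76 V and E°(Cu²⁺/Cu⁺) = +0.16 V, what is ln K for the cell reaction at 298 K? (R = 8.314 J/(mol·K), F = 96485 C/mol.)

ln K = 71.7

E°_cell = +0.16 − (-0.76) = 0.92 V, with n = 2 electrons transferred.
At equilibrium E = 0, so the Nernst equation gives ln K = nFE°/RT = (2)(96485)(0.92)/((8.314)(298)) = 71.66.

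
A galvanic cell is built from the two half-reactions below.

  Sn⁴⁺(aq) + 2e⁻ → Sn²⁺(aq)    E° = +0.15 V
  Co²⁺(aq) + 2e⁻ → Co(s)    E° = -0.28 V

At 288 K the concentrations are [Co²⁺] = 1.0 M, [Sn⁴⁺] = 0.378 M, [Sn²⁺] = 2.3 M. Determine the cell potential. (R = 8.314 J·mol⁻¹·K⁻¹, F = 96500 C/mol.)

0.408 V

The Sn⁴⁺/Sn²⁺ couple has the higher reduction potential and acts as the cathode, so E°_cell = +0.15 − (-0.28) = 0.43 V.
Balancing electrons gives n = 2; the reaction quotient is Q = [Co²⁺]·[Sn²⁺]/[Sn⁴⁺] = 6.08.
E = E° − (RT/nF) ln Q = 0.43 − (8.314×288)/(2×96500) × (1.806) = 0.430 − 0.022 = 0.408 V.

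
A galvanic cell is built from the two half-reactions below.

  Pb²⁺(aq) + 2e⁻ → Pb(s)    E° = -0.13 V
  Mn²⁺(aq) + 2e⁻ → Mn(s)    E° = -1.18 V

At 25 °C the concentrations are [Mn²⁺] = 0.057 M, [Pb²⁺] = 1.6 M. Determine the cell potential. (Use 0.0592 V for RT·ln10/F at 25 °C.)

1.09 V

The Pb²⁺/Pb couple has the higher reduction potential and acts as the cathode, so E°_cell = -0.13 − (-1.18) = 1.05 V.
Balancing electrons gives n = 2; the reaction quotient is Q = [Mn²⁺]/[Pb²⁺] = 0.0356.
At 25 °C, E = E° − (0.0592/n) log Q = 1.05 − (0.0592/2)(-1.448) = 1.050 + 0.043 = 1.093 V.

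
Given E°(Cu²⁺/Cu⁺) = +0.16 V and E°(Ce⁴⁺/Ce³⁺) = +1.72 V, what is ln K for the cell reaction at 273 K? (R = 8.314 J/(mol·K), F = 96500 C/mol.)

E°_cell = +1.72 − (+0.16) = 1.56 V, with n = 1 electron transferred.
At equilibrium E = 0, so the Nernst equation gives ln K = nFE°/RT = (1)(96500)(1.56)/((8.314)(273)) = 66.33.

ln K = 66.3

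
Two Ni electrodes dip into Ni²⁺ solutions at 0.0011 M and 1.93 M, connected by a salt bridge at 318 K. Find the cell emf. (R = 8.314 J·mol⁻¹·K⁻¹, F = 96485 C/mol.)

Both half-cells are Ni²⁺/Ni, so E°_cell = 0. The concentrated side is the cathode; the cell reaction moves Ni²⁺ from high to low concentration with n = 2.
Q = [Ni²⁺]_dilute/[Ni²⁺]_conc = 0.0011/1.93 = 5.7 × 10^-4.
E = 0 − (RT/nF) ln Q = −((8.314×318)/(2×96485))(-7.470) = 0.1023 V.

0.10 V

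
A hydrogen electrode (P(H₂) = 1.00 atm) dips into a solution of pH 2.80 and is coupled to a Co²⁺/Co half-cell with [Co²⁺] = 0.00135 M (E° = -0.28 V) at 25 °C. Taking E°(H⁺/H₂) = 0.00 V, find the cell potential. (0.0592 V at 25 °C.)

0.20 V

The hydrogen couple is the cathode, so E°_cell = 0.28 V; n = 2.
[H⁺] = 10^(−2.80) = 0.0016 M, and Q = [Co²⁺]·P(H₂) / [H⁺]^2 = 537.
E = E° − (0.0592/2) log Q = 0.28 − (0.0592/2)(2.730) = 0.199 V.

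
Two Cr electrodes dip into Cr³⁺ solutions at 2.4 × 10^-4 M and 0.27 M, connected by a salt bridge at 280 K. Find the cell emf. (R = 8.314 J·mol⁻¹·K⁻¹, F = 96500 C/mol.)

0.056 V

Both half-cells are Cr³⁺/Cr, so E°_cell = 0. The concentrated side is the cathode; the cell reaction moves Cr³⁺ from high to low concentration with n = 3.
Q = [Cr³⁺]_dilute/[Cr³⁺]_conc = 2.4 × 10^-4/0.27 = 8.89 × 10^-4.
E = 0 − (RT/nF) ln Q = −((8.314×280)/(3×96500))(-7.026) = 0.0565 V.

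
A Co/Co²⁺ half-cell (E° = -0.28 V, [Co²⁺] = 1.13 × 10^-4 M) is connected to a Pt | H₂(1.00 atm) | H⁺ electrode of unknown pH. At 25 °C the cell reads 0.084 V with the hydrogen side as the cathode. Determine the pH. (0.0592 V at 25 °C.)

pH = 5.28

E°_cell = 0.28 V and n = 2.
log Q = n(E° − E)/0.0592 = 2×(0.28 − 0.084)/0.0592 = 6.622.
With Q = [Co²⁺]·P(H₂) / [H⁺]^2, solving for [H⁺] gives log[H⁺] = -5.284, so pH = 5.28.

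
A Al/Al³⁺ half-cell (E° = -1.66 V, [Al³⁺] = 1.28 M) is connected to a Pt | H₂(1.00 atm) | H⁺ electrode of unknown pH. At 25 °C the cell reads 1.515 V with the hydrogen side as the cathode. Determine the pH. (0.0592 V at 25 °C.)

E°_cell = 1.66 V and n = 6.
log Q = n(E° − E)/0.0592 = 6×(1.66 − 1.515)/0.0592 = 14.696.
With Q = [Al³⁺]^2·P(H₂)^3 / [H⁺]^6, solving for [H⁺] gives log[H⁺] = -2.414, so pH = 2.41.

pH = 2.41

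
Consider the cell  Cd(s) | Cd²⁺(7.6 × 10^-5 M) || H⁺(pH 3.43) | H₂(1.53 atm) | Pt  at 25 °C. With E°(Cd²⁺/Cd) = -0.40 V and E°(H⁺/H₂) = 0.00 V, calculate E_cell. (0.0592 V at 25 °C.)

0.31 V

The hydrogen couple is the cathode, so E°_cell = 0.40 V; n = 2.
[H⁺] = 10^(−3.43) = 3.7 × 10^-4 M, and Q = [Cd²⁺]·P(H₂) / [H⁺]^2 = 842.
E = E° − (0.0592/2) log Q = 0.40 − (0.0592/2)(2.926) = 0.313 V.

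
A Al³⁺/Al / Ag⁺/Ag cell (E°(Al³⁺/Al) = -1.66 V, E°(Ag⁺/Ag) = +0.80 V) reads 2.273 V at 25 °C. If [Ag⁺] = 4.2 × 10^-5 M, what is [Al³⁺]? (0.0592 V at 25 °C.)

2.2 × 10^-4 M

From the Nernst equation, log Q = n(E° − E)/0.0592 = 3(2.46 − 2.273)/0.0592 = 9.476, so Q = 2.99 × 10^9.
With Q = [Al³⁺]/[Ag⁺]^3 and the known concentrations, [Al³⁺] in the numerator gives [Al³⁺] = 2.2 × 10^-4 M.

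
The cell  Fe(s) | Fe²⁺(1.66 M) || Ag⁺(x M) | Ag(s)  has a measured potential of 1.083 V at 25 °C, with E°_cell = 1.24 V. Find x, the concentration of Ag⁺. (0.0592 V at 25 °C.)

From the Nernst equation, log Q = n(E° − E)/0.0592 = 2(1.24 − 1.083)/0.0592 = 5.304, so Q = 2.01 × 10^5.
With Q = [Fe²⁺]/[Ag⁺]^2 and the known concentrations, [Ag⁺]^2 in the denominator gives [Ag⁺] = 0.0029 M.

0.0029 M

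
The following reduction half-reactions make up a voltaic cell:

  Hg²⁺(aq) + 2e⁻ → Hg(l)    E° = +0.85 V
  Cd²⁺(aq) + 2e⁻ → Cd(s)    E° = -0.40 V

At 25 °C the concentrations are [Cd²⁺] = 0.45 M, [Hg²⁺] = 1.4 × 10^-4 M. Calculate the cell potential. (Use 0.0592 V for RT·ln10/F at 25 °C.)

1.15 V

The Hg²⁺/Hg couple has the higher reduction potential and acts as the cathode, so E°_cell = +0.85 − (-0.40) = 1.25 V.
Balancing electrons gives n = 2; the reaction quotient is Q = [Cd²⁺]/[Hg²⁺] = 3210.
At 25 °C, E = E° − (0.0592/n) log Q = 1.25 − (0.0592/2)(3.507) = 1.250 − 0.104 = 1.146 V.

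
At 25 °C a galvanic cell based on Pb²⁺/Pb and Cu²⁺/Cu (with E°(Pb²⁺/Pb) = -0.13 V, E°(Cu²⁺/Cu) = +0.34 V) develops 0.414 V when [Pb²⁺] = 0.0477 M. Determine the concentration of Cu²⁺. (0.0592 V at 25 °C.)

6.1 × 10^-4 M

From the Nernst equation, log Q = n(E° − E)/0.0592 = 2(0.47 − 0.414)/0.0592 = 1.892, so Q = 78.0.
With Q = [Pb²⁺]/[Cu²⁺] and the known concentrations, [Cu²⁺] in the denominator gives [Cu²⁺] = 6.1 × 10^-4 M.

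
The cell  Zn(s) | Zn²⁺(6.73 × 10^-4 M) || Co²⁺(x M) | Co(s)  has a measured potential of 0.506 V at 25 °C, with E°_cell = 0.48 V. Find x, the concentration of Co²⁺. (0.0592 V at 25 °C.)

0.0051 M

From the Nernst equation, log Q = n(E° − E)/0.0592 = 2(0.48 − 0.506)/0.0592 = -0.878, so Q = 0.132.
With Q = [Zn²⁺]/[Co²⁺] and the known concentrations, [Co²⁺] in the denominator gives [Co²⁺] = 0.0051 M.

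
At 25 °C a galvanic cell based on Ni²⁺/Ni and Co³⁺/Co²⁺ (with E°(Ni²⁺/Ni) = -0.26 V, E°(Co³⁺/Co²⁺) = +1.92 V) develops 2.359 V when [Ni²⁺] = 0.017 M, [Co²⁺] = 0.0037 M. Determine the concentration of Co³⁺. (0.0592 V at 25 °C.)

From the Nernst equation, log Q = n(E° − E)/0.0592 = 2(2.18 − 2.359)/0.0592 = -6.047, so Q = 8.97 × 10^-7.
With Q = [Ni²⁺]·[Co²⁺]^2/[Co³⁺]^2 and the known concentrations, [Co³⁺]^2 in the denominator gives [Co³⁺] = 0.51 M.

0.51 M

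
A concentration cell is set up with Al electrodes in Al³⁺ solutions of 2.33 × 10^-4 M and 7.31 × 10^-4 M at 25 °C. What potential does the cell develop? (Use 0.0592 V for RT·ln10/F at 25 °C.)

0.010 V

Both half-cells are Al³⁺/Al, so E°_cell = 0. The concentrated side is the cathode; the cell reaction moves Al³⁺ from high to low concentration with n = 3.
Q = [Al³⁺]_dilute/[Al³⁺]_conc = 2.33 × 10^-4/7.31 × 10^-4 = 0.319.
E = 0 − (0.0592/3) log Q = −(0.0592/3)(-0.497) = 0.0098 V.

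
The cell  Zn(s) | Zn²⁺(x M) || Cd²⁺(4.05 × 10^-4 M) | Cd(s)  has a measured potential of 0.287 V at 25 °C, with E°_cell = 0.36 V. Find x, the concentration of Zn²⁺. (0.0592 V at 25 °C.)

0.12 M

From the Nernst equation, log Q = n(E° − E)/0.0592 = 2(0.36 − 0.287)/0.0592 = 2.466, so Q = 293.
With Q = [Zn²⁺]/[Cd²⁺] and the known concentrations, [Zn²⁺] in the numerator gives [Zn²⁺] = 0.12 M.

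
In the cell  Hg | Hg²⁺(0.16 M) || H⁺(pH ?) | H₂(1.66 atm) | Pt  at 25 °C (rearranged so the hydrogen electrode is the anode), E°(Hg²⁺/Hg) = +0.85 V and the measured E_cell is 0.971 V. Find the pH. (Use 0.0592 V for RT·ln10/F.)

E°_cell = 0.85 V and n = 2.
log Q = n(E° − E)/0.0592 = 2×(0.85 − 0.971)/0.0592 = -4.088.
With Q = [H⁺]^2 / ([Hg²⁺]·P(H₂)), solving for [H⁺] gives log[H⁺] = -2.332, so pH = 2.33.

pH = 2.33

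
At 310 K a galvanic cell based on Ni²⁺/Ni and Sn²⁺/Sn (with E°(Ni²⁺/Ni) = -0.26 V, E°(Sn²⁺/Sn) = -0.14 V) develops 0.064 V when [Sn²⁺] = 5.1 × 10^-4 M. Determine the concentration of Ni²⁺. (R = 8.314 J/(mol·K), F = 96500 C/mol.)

0.034 M

From the Nernst equation, ln Q = nF(E° − E)/RT = 2×96500×(0.12 − 0.064)/(8.314×310) = 4.193, so Q = 66.3.
With Q = [Ni²⁺]/[Sn²⁺] and the known concentrations, [Ni²⁺] in the numerator gives [Ni²⁺] = 0.034 M.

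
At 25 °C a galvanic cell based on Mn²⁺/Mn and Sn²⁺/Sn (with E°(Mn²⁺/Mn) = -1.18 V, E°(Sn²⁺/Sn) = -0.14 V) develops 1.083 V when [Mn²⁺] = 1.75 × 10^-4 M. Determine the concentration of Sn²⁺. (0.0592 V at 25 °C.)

0.005 M

From the Nernst equation, log Q = n(E° − E)/0.0592 = 2(1.04 − 1.083)/0.0592 = -1.453, so Q = 0.0353.
With Q = [Mn²⁺]/[Sn²⁺] and the known concentrations, [Sn²⁺] in the denominator gives [Sn²⁺] = 0.005 M.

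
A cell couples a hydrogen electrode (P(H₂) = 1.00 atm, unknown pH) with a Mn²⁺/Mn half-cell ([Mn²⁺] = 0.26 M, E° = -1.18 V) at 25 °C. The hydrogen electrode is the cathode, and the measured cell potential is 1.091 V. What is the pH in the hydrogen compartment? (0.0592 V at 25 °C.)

pH = 1.80

E°_cell = 1.18 V and n = 2.
log Q = n(E° − E)/0.0592 = 2×(1.18 − 1.091)/0.0592 = 3.007.
With Q = [Mn²⁺]·P(H₂) / [H⁺]^2, solving for [H⁺] gives log[H⁺] = -1.796, so pH = 1.80.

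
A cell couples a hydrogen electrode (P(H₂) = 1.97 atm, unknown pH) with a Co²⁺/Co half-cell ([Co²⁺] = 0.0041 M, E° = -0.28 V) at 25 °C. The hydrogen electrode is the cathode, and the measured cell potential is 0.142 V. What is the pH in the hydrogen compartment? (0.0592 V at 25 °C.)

E°_cell = 0.28 V and n = 2.
log Q = n(E° − E)/0.0592 = 2×(0.28 − 0.142)/0.0592 = 4.662.
With Q = [Co²⁺]·P(H₂) / [H⁺]^2, solving for [H⁺] gives log[H⁺] = -3.377, so pH = 3.38.

pH = 3.38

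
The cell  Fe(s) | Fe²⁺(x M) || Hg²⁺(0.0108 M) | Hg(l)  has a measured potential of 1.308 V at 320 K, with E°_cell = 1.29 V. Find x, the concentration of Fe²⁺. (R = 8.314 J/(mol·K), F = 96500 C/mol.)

From the Nernst equation, ln Q = nF(E° − E)/RT = 2×96500×(1.29 − 1.308)/(8.314×320) = -1.306, so Q = 0.271.
With Q = [Fe²⁺]/[Hg²⁺] and the known concentrations, [Fe²⁺] in the numerator gives [Fe²⁺] = 0.0029 M.

0.0029 M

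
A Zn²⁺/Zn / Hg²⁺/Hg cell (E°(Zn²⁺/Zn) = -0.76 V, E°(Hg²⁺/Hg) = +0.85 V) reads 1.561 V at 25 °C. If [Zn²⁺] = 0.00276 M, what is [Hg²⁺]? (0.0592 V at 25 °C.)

6.1 × 10^-5 M

From the Nernst equation, log Q = n(E° − E)/0.0592 = 2(1.61 − 1.561)/0.0592 = 1.655, so Q = 45.2.
With Q = [Zn²⁺]/[Hg²⁺] and the known concentrations, [Hg²⁺] in the denominator gives [Hg²⁺] = 6.1 × 10^-5 M.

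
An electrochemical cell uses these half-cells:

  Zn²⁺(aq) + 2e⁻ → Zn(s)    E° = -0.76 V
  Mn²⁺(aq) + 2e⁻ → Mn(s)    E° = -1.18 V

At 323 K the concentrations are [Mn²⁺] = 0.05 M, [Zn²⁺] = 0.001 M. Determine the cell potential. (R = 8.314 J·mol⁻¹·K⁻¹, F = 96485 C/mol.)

0.366 V

The Zn²⁺/Zn couple has the higher reduction potential and acts as the cathode, so E°_cell = -0.76 − (-1.18) = 0.42 V.
Balancing electrons gives n = 2; the reaction quotient is Q = [Mn²⁺]/[Zn²⁺] = 50.0.
E = E° − (RT/nF) ln Q = 0.42 − (8.314×323)/(2×96485) × (3.912) = 0.420 − 0.054 = 0.366 V.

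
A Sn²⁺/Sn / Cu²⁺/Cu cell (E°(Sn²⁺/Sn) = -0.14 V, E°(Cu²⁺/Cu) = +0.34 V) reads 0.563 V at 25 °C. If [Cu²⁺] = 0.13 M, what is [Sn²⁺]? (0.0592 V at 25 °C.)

2 × 10^-4 M

From the Nernst equation, log Q = n(E° − E)/0.0592 = 2(0.48 − 0.563)/0.0592 = -2.804, so Q = 0.00157.
With Q = [Sn²⁺]/[Cu²⁺] and the known concentrations, [Sn²⁺] in the numerator gives [Sn²⁺] = 2 × 10^-4 M.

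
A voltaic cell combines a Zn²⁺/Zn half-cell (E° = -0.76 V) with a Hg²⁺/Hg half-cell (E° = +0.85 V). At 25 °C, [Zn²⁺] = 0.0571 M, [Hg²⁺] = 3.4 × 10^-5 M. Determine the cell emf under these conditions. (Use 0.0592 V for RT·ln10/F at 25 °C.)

The Hg²⁺/Hg couple has the higher reduction potential and acts as the cathode, so E°_cell = +0.85 − (-0.76) = 1.61 V.
Balancing electrons gives n = 2; the reaction quotient is Q = [Zn²⁺]/[Hg²⁺] = 1680.
At 25 °C, E = E° − (0.0592/n) log Q = 1.61 − (0.0592/2)(3.225) = 1.610 − 0.095 = 1.515 V.

1.51 V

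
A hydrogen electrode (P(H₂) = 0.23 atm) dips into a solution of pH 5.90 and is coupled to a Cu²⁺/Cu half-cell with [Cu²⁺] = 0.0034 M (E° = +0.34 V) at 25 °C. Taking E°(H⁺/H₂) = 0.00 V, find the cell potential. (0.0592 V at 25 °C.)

0.60 V

The Cu²⁺/Cu couple is the cathode, so E°_cell = 0.34 V; n = 2.
[H⁺] = 10^(−5.90) = 1.3 × 10^-6 M, and Q = [H⁺]^2 / ([Cu²⁺]·P(H₂)) = 2.03 × 10^-9.
E = E° − (0.0592/2) log Q = 0.34 − (0.0592/2)(-8.693) = 0.597 V.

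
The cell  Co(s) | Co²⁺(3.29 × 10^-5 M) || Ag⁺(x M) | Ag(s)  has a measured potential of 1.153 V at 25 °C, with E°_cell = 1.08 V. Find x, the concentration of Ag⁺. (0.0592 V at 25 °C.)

0.098 M

From the Nernst equation, log Q = n(E° − E)/0.0592 = 2(1.08 − 1.153)/0.0592 = -2.466, so Q = 0.00342.
With Q = [Co²⁺]/[Ag⁺]^2 and the known concentrations, [Ag⁺]^2 in the denominator gives [Ag⁺] = 0.098 M.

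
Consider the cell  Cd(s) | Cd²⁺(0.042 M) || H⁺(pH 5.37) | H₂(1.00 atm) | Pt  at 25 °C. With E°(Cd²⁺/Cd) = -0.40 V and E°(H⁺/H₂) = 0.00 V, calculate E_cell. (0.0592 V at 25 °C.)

The hydrogen couple is the cathode, so E°_cell = 0.40 V; n = 2.
[H⁺] = 10^(−5.37) = 4.3 × 10^-6 M, and Q = [Cd²⁺]·P(H₂) / [H⁺]^2 = 2.31 × 10^9.
E = E° − (0.0592/2) log Q = 0.40 − (0.0592/2)(9.363) = 0.123 V.

0.12 V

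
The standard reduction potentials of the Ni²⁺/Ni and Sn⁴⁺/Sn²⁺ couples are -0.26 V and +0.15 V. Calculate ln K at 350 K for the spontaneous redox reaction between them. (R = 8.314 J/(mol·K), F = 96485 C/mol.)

E°_cell = +0.15 − (-0.26) = 0.41 V, with n = 2 electrons transferred.
At equilibrium E = 0, so the Nernst equation gives ln K = nFE°/RT = (2)(96485)(0.41)/((8.314)(350)) = 27.19.

ln K = 27.2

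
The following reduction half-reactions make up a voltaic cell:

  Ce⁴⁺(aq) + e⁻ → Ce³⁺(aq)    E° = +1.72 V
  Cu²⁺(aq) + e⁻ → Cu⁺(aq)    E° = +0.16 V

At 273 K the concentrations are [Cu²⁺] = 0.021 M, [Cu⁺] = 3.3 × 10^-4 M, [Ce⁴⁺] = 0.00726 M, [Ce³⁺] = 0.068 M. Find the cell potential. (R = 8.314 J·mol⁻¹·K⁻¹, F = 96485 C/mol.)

The Ce⁴⁺/Ce³⁺ couple has the higher reduction potential and acts as the cathode, so E°_cell = +1.72 − (+0.16) = 1.56 V.
Balancing electrons gives n = 1; the reaction quotient is Q = [Cu²⁺]·[Ce³⁺]/([Cu⁺]·[Ce⁴⁺]) = 596.
E = E° − (RT/nF) ln Q = 1.56 − (8.314×273)/(1×96485) × (6.390) = 1.560 − 0.150 = 1.410 V.

1.41 V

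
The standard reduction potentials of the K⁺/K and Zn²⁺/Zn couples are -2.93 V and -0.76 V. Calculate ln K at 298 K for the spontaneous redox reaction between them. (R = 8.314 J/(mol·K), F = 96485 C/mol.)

E°_cell = -0.76 − (-2.93) = 2.17 V, with n = 2 electrons transferred.
At equilibrium E = 0, so the Nernst equation gives ln K = nFE°/RT = (2)(96485)(2.17)/((8.314)(298)) = 169.01.

ln K = 169.0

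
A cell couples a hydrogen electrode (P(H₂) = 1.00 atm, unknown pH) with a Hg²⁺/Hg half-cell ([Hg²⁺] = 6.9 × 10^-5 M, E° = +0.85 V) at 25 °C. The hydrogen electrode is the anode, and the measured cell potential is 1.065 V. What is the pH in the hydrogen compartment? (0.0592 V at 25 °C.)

E°_cell = 0.85 V and n = 2.
log Q = n(E° − E)/0.0592 = 2×(0.85 − 1.065)/0.0592 = -7.264.
With Q = [H⁺]^2 / ([Hg²⁺]·P(H₂)), solving for [H⁺] gives log[H⁺] = -5.712, so pH = 5.71.

pH = 5.71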